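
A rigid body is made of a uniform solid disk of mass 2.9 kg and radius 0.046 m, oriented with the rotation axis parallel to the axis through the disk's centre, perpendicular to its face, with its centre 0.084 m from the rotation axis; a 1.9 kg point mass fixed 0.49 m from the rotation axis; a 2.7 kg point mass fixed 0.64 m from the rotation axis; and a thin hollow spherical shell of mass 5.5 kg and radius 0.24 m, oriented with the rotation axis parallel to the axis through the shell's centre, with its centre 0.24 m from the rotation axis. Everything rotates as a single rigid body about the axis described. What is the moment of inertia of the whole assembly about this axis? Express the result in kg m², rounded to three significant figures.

Solid disk: I_cm = (1/2)MR² = (1/2)(2.9)(0.046)² = 0.0030682 kg m²; centre at d = 0.084 m, so the parallel axis theorem gives I = 0.0030682 + (2.9)(0.084)² = 0.023531 kg m².
Point mass: I_cm = 0; centre at d = 0.49 m, so the parallel axis theorem gives I = 0 + (1.9)(0.49)² = 0.45619 kg m².
Point mass: I_cm = 0; centre at d = 0.64 m, so the parallel axis theorem gives I = 0 + (2.7)(0.64)² = 1.1059 kg m².
Spherical shell: I_cm = (2/3)MR² = (2/3)(5.5)(0.24)² = 0.2112 kg m²; centre at d = 0.24 m, so the parallel axis theorem gives I = 0.2112 + (5.5)(0.24)² = 0.528 kg m².
Total I = 0.023531 + 0.45619 + 1.1059 + 0.528 = 2.1136 kg m².

2.11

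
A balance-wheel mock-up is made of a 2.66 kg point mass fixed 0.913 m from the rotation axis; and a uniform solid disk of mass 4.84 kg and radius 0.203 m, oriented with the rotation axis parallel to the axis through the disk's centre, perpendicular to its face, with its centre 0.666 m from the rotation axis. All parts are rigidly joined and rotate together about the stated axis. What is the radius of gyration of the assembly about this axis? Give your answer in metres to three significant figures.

0.771

Point mass: I_cm = 0; centre at d = 0.913 m, so the parallel axis theorem gives I = 0 + (2.66)(0.913)² = 2.2173 kg m^2.
Solid disk: I_cm = (1/2)MR² = (1/2)(4.84)(0.203)² = 0.099726 kg m^2; centre at d = 0.666 m, so the parallel axis theorem gives I = 0.099726 + (4.84)(0.666)² = 2.2465 kg m^2.
Total I = 4.4638 kg m^2; total mass M = 7.5 kg.
k = √(I/M) = √(4.4638/7.5) = 0.77148 m.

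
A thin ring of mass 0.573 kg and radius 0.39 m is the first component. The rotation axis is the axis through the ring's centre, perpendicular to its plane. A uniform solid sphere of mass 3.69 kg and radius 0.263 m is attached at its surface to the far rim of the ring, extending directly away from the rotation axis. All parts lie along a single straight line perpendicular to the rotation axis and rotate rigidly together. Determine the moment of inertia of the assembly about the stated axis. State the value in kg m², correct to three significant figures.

Thin ring: I_cm = MR² = (0.573)(0.39)² = 0.087153 kg m²; axis through the centre, so I = 0.087153 kg m².
Solid sphere: I_cm = (2/5)MR² = (2/5)(3.69)(0.263)² = 0.10209 kg m²; centre at d = 0.39 + 0.263 = 0.653 m, so I = I_cm + Md² gives I = 0.10209 + (3.69)(0.653)² = 1.6755 kg m².
Total I = 0.087153 + 1.6755 = 1.7627 kg m².

1.76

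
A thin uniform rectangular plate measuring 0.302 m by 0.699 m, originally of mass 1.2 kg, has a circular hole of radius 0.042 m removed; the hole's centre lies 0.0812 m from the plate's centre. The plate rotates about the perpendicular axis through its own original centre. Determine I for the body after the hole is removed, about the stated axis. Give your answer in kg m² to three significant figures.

Unpierced body about its centre: I₀ = (1/12)M(a²+b²) = (1/12)(1.2)[(0.302)² + (0.699)²] = 0.05798 kg m².
The removed disk has mass m = M·πr²/(ab) = (1.2)·π(0.042)²/(0.302·0.699) = 0.031503 kg (same uniform areal density).
Its moment of inertia about the rotation axis (parallel-axis theorem): I_hole = (1/2)mr² + md² = (1/2)(0.031503)(0.042)² + (0.031503)(0.0812)² = 0.0002355 kg m².
Treating the hole as negative mass, I = I₀ − I_hole = 0.05798 − 0.0002355 = 0.057745 kg m².

0.0577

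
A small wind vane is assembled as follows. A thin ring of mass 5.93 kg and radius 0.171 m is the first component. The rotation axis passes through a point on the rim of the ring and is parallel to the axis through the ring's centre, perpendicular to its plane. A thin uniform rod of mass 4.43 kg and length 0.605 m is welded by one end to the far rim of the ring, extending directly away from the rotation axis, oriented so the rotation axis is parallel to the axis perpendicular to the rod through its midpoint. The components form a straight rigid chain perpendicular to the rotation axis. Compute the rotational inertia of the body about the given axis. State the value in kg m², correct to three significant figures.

2.32

Thin ring: I_cm = MR² = (5.93)(0.171)² = 0.1734 kg m²; centre at d = 0.171 m, so I = I_cm + Md² gives I = 0.1734 + (5.93)(0.171)² = 0.3468 kg m².
Thin rod: I_cm = (1/12)ML² = (1/12)(4.43)(0.605)² = 0.13512 kg m²; centre at d = 0.171 + 0.171 + 0.3025 = 0.6445 m, so I = I_cm + Md² gives I = 0.13512 + (4.43)(0.6445)² = 1.9753 kg m².
Total I = 0.3468 + 1.9753 = 2.3221 kg m².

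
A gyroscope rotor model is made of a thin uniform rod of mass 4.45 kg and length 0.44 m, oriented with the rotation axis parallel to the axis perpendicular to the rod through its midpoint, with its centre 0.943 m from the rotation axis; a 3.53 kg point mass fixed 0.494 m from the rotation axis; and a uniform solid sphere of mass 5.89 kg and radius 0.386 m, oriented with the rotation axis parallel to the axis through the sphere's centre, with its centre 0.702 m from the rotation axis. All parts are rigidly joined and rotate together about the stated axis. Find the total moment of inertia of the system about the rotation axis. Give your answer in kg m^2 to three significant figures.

8.14

Thin rod: I_cm = (1/12)ML² = (1/12)(4.45)(0.44)² = 0.071793 kg m^2; centre at d = 0.943 m, so I = I_cm + Md² gives I = 0.071793 + (4.45)(0.943)² = 4.029 kg m^2.
Point mass: I_cm = 0; centre at d = 0.494 m, so I = I_cm + Md² gives I = 0 + (3.53)(0.494)² = 0.86145 kg m^2.
Solid sphere: I_cm = (2/5)MR² = (2/5)(5.89)(0.386)² = 0.35103 kg m^2; centre at d = 0.702 m, so I = I_cm + Md² gives I = 0.35103 + (5.89)(0.702)² = 3.2537 kg m^2.
Total I = 4.029 + 0.86145 + 3.2537 = 8.144 kg m^2.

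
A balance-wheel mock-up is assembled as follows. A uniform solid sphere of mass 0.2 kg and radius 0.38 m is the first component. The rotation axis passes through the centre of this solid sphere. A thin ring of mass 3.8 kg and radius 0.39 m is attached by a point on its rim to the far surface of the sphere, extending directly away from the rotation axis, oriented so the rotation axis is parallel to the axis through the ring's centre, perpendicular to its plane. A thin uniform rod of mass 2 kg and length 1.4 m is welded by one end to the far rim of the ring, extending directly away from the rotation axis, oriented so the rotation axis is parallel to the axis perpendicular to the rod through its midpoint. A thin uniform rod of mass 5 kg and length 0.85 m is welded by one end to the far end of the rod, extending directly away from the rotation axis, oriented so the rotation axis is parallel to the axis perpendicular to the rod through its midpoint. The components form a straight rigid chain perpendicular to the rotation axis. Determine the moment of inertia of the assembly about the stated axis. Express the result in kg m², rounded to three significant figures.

54.9

Solid sphere: I_cm = (2/5)MR² = (2/5)(0.2)(0.38)² = 0.011552 kg m²; axis through the centre, so I = 0.011552 kg m².
Thin ring: I_cm = MR² = (3.8)(0.39)² = 0.57798 kg m²; centre at d = 0.38 + 0.39 = 0.77 m, so the parallel axis theorem gives I = 0.57798 + (3.8)(0.77)² = 2.831 kg m².
Thin rod: I_cm = (1/12)ML² = (1/12)(2)(1.4)² = 0.32667 kg m²; centre at d = 0.38 + 0.39 + 0.39 + 0.7 = 1.86 m, so the parallel axis theorem gives I = 0.32667 + (2)(1.86)² = 7.2459 kg m².
Thin rod: I_cm = (1/12)ML² = (1/12)(5)(0.85)² = 0.30104 kg m²; centre at d = 0.38 + 0.39 + 0.39 + 0.7 + 0.7 + 0.425 = 2.985 m, so the parallel axis theorem gives I = 0.30104 + (5)(2.985)² = 44.852 kg m².
Total I = 0.011552 + 2.831 + 7.2459 + 44.852 = 54.941 kg m².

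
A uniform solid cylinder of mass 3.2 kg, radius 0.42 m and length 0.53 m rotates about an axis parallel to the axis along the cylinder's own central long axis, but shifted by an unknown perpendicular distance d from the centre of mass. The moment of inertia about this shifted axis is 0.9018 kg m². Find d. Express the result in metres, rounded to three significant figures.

0.440

About the centre-of-mass axis, I_cm = (1/2)MR² = (1/2)(3.2)(0.42)² = 0.28224 kg m².
Parallel axis theorem: I = I_cm + Md², so Md² = 0.9018 − 0.28224 = 0.61956 kg m².
d = √(0.61956 / 3.2) = 0.44001 m.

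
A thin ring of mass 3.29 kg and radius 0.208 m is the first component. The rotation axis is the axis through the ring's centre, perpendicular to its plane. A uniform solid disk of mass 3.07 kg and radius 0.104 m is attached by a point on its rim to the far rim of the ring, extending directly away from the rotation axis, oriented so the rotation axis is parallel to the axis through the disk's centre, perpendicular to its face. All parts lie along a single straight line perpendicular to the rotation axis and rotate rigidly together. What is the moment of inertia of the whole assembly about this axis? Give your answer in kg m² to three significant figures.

0.458

Thin ring: I_cm = MR² = (3.29)(0.208)² = 0.14234 kg m²; axis through the centre, so I = 0.14234 kg m².
Solid disk: I_cm = (1/2)MR² = (1/2)(3.07)(0.104)² = 0.016603 kg m²; centre at d = 0.208 + 0.104 = 0.312 m, so I = I_cm + Md² gives I = 0.016603 + (3.07)(0.312)² = 0.31545 kg m².
Total I = 0.14234 + 0.31545 = 0.45779 kg m².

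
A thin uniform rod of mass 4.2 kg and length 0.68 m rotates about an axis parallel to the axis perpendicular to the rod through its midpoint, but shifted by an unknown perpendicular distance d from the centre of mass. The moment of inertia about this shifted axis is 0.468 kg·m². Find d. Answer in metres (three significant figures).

0.270

About the centre-of-mass axis, I_cm = (1/12)ML² = (1/12)(4.2)(0.68)² = 0.16184 kg·m².
Parallel axis theorem: I = I_cm + Md², so Md² = 0.468 − 0.16184 = 0.30616 kg·m².
d = √(0.30616 / 4.2) = 0.26999 m.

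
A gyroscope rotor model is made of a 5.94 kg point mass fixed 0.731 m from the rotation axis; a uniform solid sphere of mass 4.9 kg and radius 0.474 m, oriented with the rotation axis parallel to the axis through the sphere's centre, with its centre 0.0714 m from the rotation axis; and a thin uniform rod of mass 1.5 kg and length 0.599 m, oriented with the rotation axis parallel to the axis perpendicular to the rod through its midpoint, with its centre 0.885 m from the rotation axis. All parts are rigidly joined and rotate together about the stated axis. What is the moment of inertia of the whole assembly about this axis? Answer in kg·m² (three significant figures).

Point mass: I_cm = 0; centre at d = 0.731 m, so I = I_cm + Md² gives I = 0 + (5.94)(0.731)² = 3.1741 kg·m².
Solid sphere: I_cm = (2/5)MR² = (2/5)(4.9)(0.474)² = 0.44036 kg·m²; centre at d = 0.0714 m, so I = I_cm + Md² gives I = 0.44036 + (4.9)(0.0714)² = 0.46534 kg·m².
Thin rod: I_cm = (1/12)ML² = (1/12)(1.5)(0.599)² = 0.04485 kg·m²; centre at d = 0.885 m, so I = I_cm + Md² gives I = 0.04485 + (1.5)(0.885)² = 1.2197 kg·m².
Total I = 3.1741 + 0.46534 + 1.2197 = 4.8591 kg·m².

4.86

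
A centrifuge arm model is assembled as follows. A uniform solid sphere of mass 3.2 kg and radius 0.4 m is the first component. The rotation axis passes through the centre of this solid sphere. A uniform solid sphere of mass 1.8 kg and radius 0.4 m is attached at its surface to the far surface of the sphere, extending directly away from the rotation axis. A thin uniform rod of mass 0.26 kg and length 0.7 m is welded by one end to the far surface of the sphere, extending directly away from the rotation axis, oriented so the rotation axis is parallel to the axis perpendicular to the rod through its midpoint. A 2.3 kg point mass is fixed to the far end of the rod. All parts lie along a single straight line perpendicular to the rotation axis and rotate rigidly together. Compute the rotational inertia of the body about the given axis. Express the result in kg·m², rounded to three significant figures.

Solid sphere: I_cm = (2/5)MR² = (2/5)(3.2)(0.4)² = 0.2048 kg·m²; axis through the centre, so I = 0.2048 kg·m².
Solid sphere: I_cm = (2/5)MR² = (2/5)(1.8)(0.4)² = 0.1152 kg·m²; centre at d = 0.4 + 0.4 = 0.8 m, so I = I_cm + Md² gives I = 0.1152 + (1.8)(0.8)² = 1.2672 kg·m².
Thin rod: I_cm = (1/12)ML² = (1/12)(0.26)(0.7)² = 0.010617 kg·m²; centre at d = 0.4 + 0.4 + 0.4 + 0.35 = 1.55 m, so I = I_cm + Md² gives I = 0.010617 + (0.26)(1.55)² = 0.63527 kg·m².
Point mass: I_cm = 0; centre at d = 0.4 + 0.4 + 0.4 + 0.35 + 0.35 = 1.9 m, so I = I_cm + Md² gives I = 0 + (2.3)(1.9)² = 8.303 kg·m².
Total I = 0.2048 + 1.2672 + 0.63527 + 8.303 = 10.41 kg·m².

10.4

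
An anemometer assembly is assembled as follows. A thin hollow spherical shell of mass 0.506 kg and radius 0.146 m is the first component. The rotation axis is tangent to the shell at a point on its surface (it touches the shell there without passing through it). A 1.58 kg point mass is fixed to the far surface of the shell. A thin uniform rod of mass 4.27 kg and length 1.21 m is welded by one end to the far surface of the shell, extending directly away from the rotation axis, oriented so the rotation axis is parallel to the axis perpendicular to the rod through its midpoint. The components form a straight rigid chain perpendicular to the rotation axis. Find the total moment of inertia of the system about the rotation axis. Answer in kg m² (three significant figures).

Spherical shell: I_cm = (2/3)MR² = (2/3)(0.506)(0.146)² = 0.0071906 kg m²; centre at d = 0.146 m, so the parallel axis theorem gives I = 0.0071906 + (0.506)(0.146)² = 0.017976 kg m².
Point mass: I_cm = 0; centre at d = 0.146 + 0.146 = 0.292 m, so the parallel axis theorem gives I = 0 + (1.58)(0.292)² = 0.13472 kg m².
Thin rod: I_cm = (1/12)ML² = (1/12)(4.27)(1.21)² = 0.52098 kg m²; centre at d = 0.146 + 0.146 + 0.605 = 0.897 m, so the parallel axis theorem gives I = 0.52098 + (4.27)(0.897)² = 3.9567 kg m².
Total I = 0.017976 + 0.13472 + 3.9567 = 4.1093 kg m².

4.11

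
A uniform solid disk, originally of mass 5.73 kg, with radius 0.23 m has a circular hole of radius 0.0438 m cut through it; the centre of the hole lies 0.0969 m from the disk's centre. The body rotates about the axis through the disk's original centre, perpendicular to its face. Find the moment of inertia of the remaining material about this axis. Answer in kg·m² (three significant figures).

Unpierced body about its centre: I₀ = (1/2)MR² = (1/2)(5.73)(0.23)² = 0.15156 kg·m².
The removed disk has mass m = M·(r/R)² = (5.73)(0.0438/0.23)² = 0.2078 kg (same uniform areal density).
Its moment of inertia about the rotation axis (parallel-axis theorem): I_hole = (1/2)mr² + md² = (1/2)(0.2078)(0.0438)² + (0.2078)(0.0969)² = 0.0021505 kg·m².
Treating the hole as negative mass, I = I₀ − I_hole = 0.15156 − 0.0021505 = 0.14941 kg·m².

0.149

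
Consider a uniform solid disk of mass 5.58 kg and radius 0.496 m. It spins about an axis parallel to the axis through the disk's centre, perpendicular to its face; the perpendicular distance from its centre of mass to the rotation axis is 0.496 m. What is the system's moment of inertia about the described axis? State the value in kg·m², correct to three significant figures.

I_cm = (1/2)MR² = (1/2)(5.58)(0.496)² = 0.68638 kg·m²; centre at d = 0.496 m, so the parallel axis theorem gives I = 0.68638 + (5.58)(0.496)² = 2.0592 kg·m².

2.06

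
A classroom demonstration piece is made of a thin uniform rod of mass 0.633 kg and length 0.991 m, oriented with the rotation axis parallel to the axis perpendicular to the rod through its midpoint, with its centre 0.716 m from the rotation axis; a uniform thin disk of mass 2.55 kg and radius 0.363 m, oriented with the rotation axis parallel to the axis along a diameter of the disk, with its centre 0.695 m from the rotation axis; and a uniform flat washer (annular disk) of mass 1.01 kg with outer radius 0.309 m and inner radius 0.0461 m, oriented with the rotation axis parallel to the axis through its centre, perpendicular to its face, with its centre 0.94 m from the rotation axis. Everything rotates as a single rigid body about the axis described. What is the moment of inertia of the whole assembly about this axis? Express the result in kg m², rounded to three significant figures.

Thin rod: I_cm = (1/12)ML² = (1/12)(0.633)(0.991)² = 0.051805 kg m²; centre at d = 0.716 m, so the parallel axis theorem gives I = 0.051805 + (0.633)(0.716)² = 0.37632 kg m².
Thin disk: I_cm = (1/4)MR² = (1/4)(2.55)(0.363)² = 0.084003 kg m²; centre at d = 0.695 m, so the parallel axis theorem gives I = 0.084003 + (2.55)(0.695)² = 1.3157 kg m².
Annular disk: I_cm = (1/2)M(R²+r²) = (1/2)(1.01)[(0.309)² + (0.0461)²] = 0.049291 kg m²; centre at d = 0.94 m, so the parallel axis theorem gives I = 0.049291 + (1.01)(0.94)² = 0.94173 kg m².
Total I = 0.37632 + 1.3157 + 0.94173 = 2.6338 kg m².

2.63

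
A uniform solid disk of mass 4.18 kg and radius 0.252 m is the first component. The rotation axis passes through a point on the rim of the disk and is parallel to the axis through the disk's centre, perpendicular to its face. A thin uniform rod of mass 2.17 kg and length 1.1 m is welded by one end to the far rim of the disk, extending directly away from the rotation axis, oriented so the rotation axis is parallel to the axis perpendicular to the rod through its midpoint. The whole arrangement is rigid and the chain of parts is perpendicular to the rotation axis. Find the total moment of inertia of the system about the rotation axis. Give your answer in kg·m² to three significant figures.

Solid disk: I_cm = (1/2)MR² = (1/2)(4.18)(0.252)² = 0.13272 kg·m²; centre at d = 0.252 m, so I = I_cm + Md² gives I = 0.13272 + (4.18)(0.252)² = 0.39817 kg·m².
Thin rod: I_cm = (1/12)ML² = (1/12)(2.17)(1.1)² = 0.21881 kg·m²; centre at d = 0.252 + 0.252 + 0.55 = 1.054 m, so I = I_cm + Md² gives I = 0.21881 + (2.17)(1.054)² = 2.6295 kg·m².
Total I = 0.39817 + 2.6295 = 3.0277 kg·m².

3.03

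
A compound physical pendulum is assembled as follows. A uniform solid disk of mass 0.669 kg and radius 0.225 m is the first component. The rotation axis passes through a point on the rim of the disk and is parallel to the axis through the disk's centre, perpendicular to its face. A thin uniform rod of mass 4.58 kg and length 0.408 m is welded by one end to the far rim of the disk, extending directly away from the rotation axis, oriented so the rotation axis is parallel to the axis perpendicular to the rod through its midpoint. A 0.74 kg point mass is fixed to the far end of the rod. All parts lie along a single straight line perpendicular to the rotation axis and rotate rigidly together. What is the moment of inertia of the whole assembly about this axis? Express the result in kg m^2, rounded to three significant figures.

Solid disk: I_cm = (1/2)MR² = (1/2)(0.669)(0.225)² = 0.016934 kg m^2; centre at d = 0.225 m, so the parallel axis theorem gives I = 0.016934 + (0.669)(0.225)² = 0.050802 kg m^2.
Thin rod: I_cm = (1/12)ML² = (1/12)(4.58)(0.408)² = 0.063534 kg m^2; centre at d = 0.225 + 0.225 + 0.204 = 0.654 m, so the parallel axis theorem gives I = 0.063534 + (4.58)(0.654)² = 2.0225 kg m^2.
Point mass: I_cm = 0; centre at d = 0.225 + 0.225 + 0.204 + 0.204 = 0.858 m, so the parallel axis theorem gives I = 0 + (0.74)(0.858)² = 0.54476 kg m^2.
Total I = 0.050802 + 2.0225 + 0.54476 = 2.618 kg m^2.

2.62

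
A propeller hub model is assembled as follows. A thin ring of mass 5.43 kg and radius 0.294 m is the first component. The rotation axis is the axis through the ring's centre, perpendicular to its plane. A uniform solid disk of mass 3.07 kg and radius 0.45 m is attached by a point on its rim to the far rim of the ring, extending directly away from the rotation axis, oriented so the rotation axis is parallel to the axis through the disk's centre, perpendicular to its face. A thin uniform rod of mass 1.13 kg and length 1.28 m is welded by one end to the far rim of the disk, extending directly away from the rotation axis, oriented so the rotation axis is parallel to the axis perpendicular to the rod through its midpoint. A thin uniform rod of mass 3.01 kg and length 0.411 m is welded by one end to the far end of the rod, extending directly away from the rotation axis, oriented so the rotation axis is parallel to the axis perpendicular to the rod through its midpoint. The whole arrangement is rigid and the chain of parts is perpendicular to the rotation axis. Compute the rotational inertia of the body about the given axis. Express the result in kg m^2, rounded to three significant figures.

Thin ring: I_cm = MR² = (5.43)(0.294)² = 0.46935 kg m^2; axis through the centre, so I = 0.46935 kg m^2.
Solid disk: I_cm = (1/2)MR² = (1/2)(3.07)(0.45)² = 0.31084 kg m^2; centre at d = 0.294 + 0.45 = 0.744 m, so I = I_cm + Md² gives I = 0.31084 + (3.07)(0.744)² = 2.0102 kg m^2.
Thin rod: I_cm = (1/12)ML² = (1/12)(1.13)(1.28)² = 0.15428 kg m^2; centre at d = 0.294 + 0.45 + 0.45 + 0.64 = 1.834 m, so I = I_cm + Md² gives I = 0.15428 + (1.13)(1.834)² = 3.9551 kg m^2.
Thin rod: I_cm = (1/12)ML² = (1/12)(3.01)(0.411)² = 0.042371 kg m^2; centre at d = 0.294 + 0.45 + 0.45 + 0.64 + 0.64 + 0.2055 = 2.6795 m, so I = I_cm + Md² gives I = 0.042371 + (3.01)(2.6795)² = 21.653 kg m^2.
Total I = 0.46935 + 2.0102 + 3.9551 + 21.653 = 28.088 kg m^2.

28.1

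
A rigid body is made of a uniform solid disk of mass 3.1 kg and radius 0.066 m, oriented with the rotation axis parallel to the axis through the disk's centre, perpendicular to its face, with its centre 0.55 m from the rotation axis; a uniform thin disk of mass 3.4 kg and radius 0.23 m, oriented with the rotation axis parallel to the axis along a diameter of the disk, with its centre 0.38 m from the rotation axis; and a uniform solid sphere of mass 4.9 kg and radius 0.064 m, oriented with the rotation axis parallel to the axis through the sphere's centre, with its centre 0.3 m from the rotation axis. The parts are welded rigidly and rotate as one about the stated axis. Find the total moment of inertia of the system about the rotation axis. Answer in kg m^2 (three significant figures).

Solid disk: I_cm = (1/2)MR² = (1/2)(3.1)(0.066)² = 0.0067518 kg m^2; centre at d = 0.55 m, so I = I_cm + Md² gives I = 0.0067518 + (3.1)(0.55)² = 0.9445 kg m^2.
Thin disk: I_cm = (1/4)MR² = (1/4)(3.4)(0.23)² = 0.044965 kg m^2; centre at d = 0.38 m, so I = I_cm + Md² gives I = 0.044965 + (3.4)(0.38)² = 0.53592 kg m^2.
Solid sphere: I_cm = (2/5)MR² = (2/5)(4.9)(0.064)² = 0.0080282 kg m^2; centre at d = 0.3 m, so I = I_cm + Md² gives I = 0.0080282 + (4.9)(0.3)² = 0.44903 kg m^2.
Total I = 0.9445 + 0.53592 + 0.44903 = 1.9295 kg m^2.

1.93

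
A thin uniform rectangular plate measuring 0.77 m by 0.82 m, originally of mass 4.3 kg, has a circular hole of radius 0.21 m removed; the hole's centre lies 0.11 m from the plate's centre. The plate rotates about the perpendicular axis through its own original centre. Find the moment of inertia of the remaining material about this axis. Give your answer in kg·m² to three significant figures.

0.421

Unpierced body about its centre: I₀ = (1/12)M(a²+b²) = (1/12)(4.3)[(0.77)² + (0.82)²] = 0.4534 kg·m².
The removed disk has mass m = M·πr²/(ab) = (4.3)·π(0.21)²/(0.77·0.82) = 0.94352 kg (same uniform areal density).
Its moment of inertia about the rotation axis (parallel-axis theorem): I_hole = (1/2)mr² + md² = (1/2)(0.94352)(0.21)² + (0.94352)(0.11)² = 0.032221 kg·m².
Treating the hole as negative mass, I = I₀ − I_hole = 0.4534 − 0.032221 = 0.42118 kg·m².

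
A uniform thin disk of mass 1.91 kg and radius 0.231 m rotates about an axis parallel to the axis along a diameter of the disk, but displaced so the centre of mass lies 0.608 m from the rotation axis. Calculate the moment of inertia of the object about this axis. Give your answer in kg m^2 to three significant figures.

0.732

I_cm = (1/4)MR² = (1/4)(1.91)(0.231)² = 0.02548 kg m^2; centre at d = 0.608 m, so I = I_cm + Md² gives I = 0.02548 + (1.91)(0.608)² = 0.73154 kg m^2.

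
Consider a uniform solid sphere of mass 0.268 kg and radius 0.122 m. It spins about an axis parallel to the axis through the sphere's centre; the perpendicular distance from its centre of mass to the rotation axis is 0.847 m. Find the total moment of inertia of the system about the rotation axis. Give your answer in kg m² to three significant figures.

0.194

I_cm = (2/5)MR² = (2/5)(0.268)(0.122)² = 0.0015956 kg m²; centre at d = 0.847 m, so I = I_cm + Md² gives I = 0.0015956 + (0.268)(0.847)² = 0.19386 kg m².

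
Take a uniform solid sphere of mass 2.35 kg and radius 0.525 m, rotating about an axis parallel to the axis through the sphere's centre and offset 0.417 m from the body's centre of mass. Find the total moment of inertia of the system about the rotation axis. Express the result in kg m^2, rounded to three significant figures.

0.668

I_cm = (2/5)MR² = (2/5)(2.35)(0.525)² = 0.25909 kg m^2; centre at d = 0.417 m, so the parallel axis theorem gives I = 0.25909 + (2.35)(0.417)² = 0.66773 kg m^2.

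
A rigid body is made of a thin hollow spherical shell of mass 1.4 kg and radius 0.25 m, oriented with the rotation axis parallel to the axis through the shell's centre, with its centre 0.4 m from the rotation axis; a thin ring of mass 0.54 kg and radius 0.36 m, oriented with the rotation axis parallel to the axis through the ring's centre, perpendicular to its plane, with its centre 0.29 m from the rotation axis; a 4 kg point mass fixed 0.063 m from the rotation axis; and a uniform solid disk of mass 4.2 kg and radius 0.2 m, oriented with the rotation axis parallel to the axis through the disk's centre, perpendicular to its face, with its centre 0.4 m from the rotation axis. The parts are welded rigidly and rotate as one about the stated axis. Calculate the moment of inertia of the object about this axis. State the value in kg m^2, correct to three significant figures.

1.17

Spherical shell: I_cm = (2/3)MR² = (2/3)(1.4)(0.25)² = 0.058333 kg m^2; centre at d = 0.4 m, so I = I_cm + Md² gives I = 0.058333 + (1.4)(0.4)² = 0.28233 kg m^2.
Thin ring: I_cm = MR² = (0.54)(0.36)² = 0.069984 kg m^2; centre at d = 0.29 m, so I = I_cm + Md² gives I = 0.069984 + (0.54)(0.29)² = 0.1154 kg m^2.
Point mass: I_cm = 0; centre at d = 0.063 m, so I = I_cm + Md² gives I = 0 + (4)(0.063)² = 0.015876 kg m^2.
Solid disk: I_cm = (1/2)MR² = (1/2)(4.2)(0.2)² = 0.084 kg m^2; centre at d = 0.4 m, so I = I_cm + Md² gives I = 0.084 + (4.2)(0.4)² = 0.756 kg m^2.
Total I = 0.28233 + 0.1154 + 0.015876 + 0.756 = 1.1696 kg m^2.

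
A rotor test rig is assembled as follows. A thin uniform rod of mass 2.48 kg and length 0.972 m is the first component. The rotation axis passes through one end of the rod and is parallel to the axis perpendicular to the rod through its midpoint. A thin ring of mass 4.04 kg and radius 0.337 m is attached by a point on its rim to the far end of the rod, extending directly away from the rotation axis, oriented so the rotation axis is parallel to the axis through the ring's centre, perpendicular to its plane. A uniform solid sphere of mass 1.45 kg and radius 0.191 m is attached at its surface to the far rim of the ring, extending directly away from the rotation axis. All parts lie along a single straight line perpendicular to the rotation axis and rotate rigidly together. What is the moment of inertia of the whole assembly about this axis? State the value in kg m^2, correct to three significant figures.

13.1

Thin rod: I_cm = (1/12)ML² = (1/12)(2.48)(0.972)² = 0.19526 kg m^2; centre at d = 0.486 m, so the parallel axis theorem gives I = 0.19526 + (2.48)(0.486)² = 0.78102 kg m^2.
Thin ring: I_cm = MR² = (4.04)(0.337)² = 0.45882 kg m^2; centre at d = 0.486 + 0.486 + 0.337 = 1.309 m, so the parallel axis theorem gives I = 0.45882 + (4.04)(1.309)² = 7.3813 kg m^2.
Solid sphere: I_cm = (2/5)MR² = (2/5)(1.45)(0.191)² = 0.021159 kg m^2; centre at d = 0.486 + 0.486 + 0.337 + 0.337 + 0.191 = 1.837 m, so the parallel axis theorem gives I = 0.021159 + (1.45)(1.837)² = 4.9143 kg m^2.
Total I = 0.78102 + 7.3813 + 4.9143 = 13.077 kg m^2.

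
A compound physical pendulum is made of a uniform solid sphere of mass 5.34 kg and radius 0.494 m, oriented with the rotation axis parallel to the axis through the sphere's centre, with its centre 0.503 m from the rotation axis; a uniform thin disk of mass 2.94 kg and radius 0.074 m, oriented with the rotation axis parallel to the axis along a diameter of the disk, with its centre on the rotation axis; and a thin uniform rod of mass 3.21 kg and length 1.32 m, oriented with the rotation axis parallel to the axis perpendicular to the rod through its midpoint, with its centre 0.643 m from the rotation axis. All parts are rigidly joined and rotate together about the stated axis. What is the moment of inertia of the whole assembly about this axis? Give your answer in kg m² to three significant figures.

Solid sphere: I_cm = (2/5)MR² = (2/5)(5.34)(0.494)² = 0.52126 kg m²; centre at d = 0.503 m, so the parallel axis theorem gives I = 0.52126 + (5.34)(0.503)² = 1.8723 kg m².
Thin disk: I_cm = (1/4)MR² = (1/4)(2.94)(0.074)² = 0.0040249 kg m²; axis through the centre, so I = 0.0040249 kg m².
Thin rod: I_cm = (1/12)ML² = (1/12)(3.21)(1.32)² = 0.46609 kg m²; centre at d = 0.643 m, so the parallel axis theorem gives I = 0.46609 + (3.21)(0.643)² = 1.7933 kg m².
Total I = 1.8723 + 0.0040249 + 1.7933 = 3.6696 kg m².

3.67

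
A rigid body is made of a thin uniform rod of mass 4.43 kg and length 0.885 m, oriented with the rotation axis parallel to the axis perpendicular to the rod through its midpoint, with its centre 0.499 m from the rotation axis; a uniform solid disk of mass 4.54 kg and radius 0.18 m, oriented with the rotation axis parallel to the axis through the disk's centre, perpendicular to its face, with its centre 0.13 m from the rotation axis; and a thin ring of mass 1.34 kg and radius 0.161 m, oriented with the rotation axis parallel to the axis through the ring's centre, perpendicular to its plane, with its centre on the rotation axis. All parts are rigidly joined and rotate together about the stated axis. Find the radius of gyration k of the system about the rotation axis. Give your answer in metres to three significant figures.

Thin rod: I_cm = (1/12)ML² = (1/12)(4.43)(0.885)² = 0.28914 kg m^2; centre at d = 0.499 m, so I = I_cm + Md² gives I = 0.28914 + (4.43)(0.499)² = 1.3922 kg m^2.
Solid disk: I_cm = (1/2)MR² = (1/2)(4.54)(0.18)² = 0.073548 kg m^2; centre at d = 0.13 m, so I = I_cm + Md² gives I = 0.073548 + (4.54)(0.13)² = 0.15027 kg m^2.
Thin ring: I_cm = MR² = (1.34)(0.161)² = 0.034734 kg m^2; axis through the centre, so I = 0.034734 kg m^2.
Total I = 1.5772 kg m^2; total mass M = 10.31 kg.
k = √(I/M) = √(1.5772/10.31) = 0.39113 m.

0.391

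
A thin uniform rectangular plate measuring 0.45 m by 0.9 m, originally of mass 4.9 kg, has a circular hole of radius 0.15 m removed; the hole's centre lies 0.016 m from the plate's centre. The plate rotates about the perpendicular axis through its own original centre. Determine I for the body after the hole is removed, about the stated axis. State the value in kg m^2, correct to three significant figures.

Unpierced body about its centre: I₀ = (1/12)M(a²+b²) = (1/12)(4.9)[(0.45)² + (0.9)²] = 0.41344 kg m^2.
The removed disk has mass m = M·πr²/(ab) = (4.9)·π(0.15)²/(0.45·0.9) = 0.85521 kg (same uniform areal density).
Its moment of inertia about the rotation axis (parallel-axis theorem): I_hole = (1/2)mr² + md² = (1/2)(0.85521)(0.15)² + (0.85521)(0.016)² = 0.0098401 kg m^2.
Treating the hole as negative mass, I = I₀ − I_hole = 0.41344 − 0.0098401 = 0.4036 kg m^2.

0.404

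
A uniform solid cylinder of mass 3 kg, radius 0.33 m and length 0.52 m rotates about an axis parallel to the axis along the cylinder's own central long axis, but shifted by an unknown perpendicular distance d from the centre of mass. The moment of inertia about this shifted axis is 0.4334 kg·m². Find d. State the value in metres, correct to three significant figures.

About the centre-of-mass axis, I_cm = (1/2)MR² = (1/2)(3)(0.33)² = 0.16335 kg·m².
Parallel axis theorem: I = I_cm + Md², so Md² = 0.4334 − 0.16335 = 0.27005 kg·m².
d = √(0.27005 / 3) = 0.30003 m.

0.300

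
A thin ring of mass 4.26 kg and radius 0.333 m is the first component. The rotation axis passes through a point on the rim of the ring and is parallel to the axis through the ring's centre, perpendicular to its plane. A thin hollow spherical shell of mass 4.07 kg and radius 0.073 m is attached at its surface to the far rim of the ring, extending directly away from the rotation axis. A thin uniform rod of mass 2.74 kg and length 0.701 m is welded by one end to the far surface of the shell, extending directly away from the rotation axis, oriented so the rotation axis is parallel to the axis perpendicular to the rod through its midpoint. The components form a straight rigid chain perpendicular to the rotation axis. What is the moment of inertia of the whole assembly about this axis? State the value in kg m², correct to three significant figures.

Thin ring: I_cm = MR² = (4.26)(0.333)² = 0.47239 kg m²; centre at d = 0.333 m, so the parallel axis theorem gives I = 0.47239 + (4.26)(0.333)² = 0.94477 kg m².
Spherical shell: I_cm = (2/3)MR² = (2/3)(4.07)(0.073)² = 0.014459 kg m²; centre at d = 0.333 + 0.333 + 0.073 = 0.739 m, so the parallel axis theorem gives I = 0.014459 + (4.07)(0.739)² = 2.2372 kg m².
Thin rod: I_cm = (1/12)ML² = (1/12)(2.74)(0.701)² = 0.1122 kg m²; centre at d = 0.333 + 0.333 + 0.073 + 0.073 + 0.3505 = 1.1625 m, so the parallel axis theorem gives I = 0.1122 + (2.74)(1.1625)² = 3.8151 kg m².
Total I = 0.94477 + 2.2372 + 3.8151 = 6.997 kg m².

7.00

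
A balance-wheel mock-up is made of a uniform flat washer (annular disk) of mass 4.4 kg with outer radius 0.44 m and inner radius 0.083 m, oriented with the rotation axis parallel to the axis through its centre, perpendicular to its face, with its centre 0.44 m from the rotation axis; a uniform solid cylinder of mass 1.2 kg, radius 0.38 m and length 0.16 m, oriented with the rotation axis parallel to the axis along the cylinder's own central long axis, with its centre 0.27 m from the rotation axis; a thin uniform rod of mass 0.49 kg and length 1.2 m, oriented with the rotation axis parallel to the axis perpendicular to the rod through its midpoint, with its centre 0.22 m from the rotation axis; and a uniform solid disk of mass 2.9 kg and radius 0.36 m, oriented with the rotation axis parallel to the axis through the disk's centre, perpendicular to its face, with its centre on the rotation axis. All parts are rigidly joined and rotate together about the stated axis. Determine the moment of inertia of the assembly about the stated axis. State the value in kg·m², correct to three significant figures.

1.74

Annular disk: I_cm = (1/2)M(R²+r²) = (1/2)(4.4)[(0.44)² + (0.083)²] = 0.44108 kg·m²; centre at d = 0.44 m, so the parallel axis theorem gives I = 0.44108 + (4.4)(0.44)² = 1.2929 kg·m².
Solid cylinder: I_cm = (1/2)MR² = (1/2)(1.2)(0.38)² = 0.08664 kg·m²; centre at d = 0.27 m, so the parallel axis theorem gives I = 0.08664 + (1.2)(0.27)² = 0.17412 kg·m².
Thin rod: I_cm = (1/12)ML² = (1/12)(0.49)(1.2)² = 0.0588 kg·m²; centre at d = 0.22 m, so the parallel axis theorem gives I = 0.0588 + (0.49)(0.22)² = 0.082516 kg·m².
Solid disk: I_cm = (1/2)MR² = (1/2)(2.9)(0.36)² = 0.18792 kg·m²; axis through the centre, so I = 0.18792 kg·m².
Total I = 1.2929 + 0.17412 + 0.082516 + 0.18792 = 1.7375 kg·m².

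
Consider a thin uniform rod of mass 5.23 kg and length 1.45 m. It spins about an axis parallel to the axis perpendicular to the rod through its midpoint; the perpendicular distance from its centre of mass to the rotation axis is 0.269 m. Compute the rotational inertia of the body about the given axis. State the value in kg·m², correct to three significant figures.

I_cm = (1/12)ML² = (1/12)(5.23)(1.45)² = 0.91634 kg·m²; centre at d = 0.269 m, so the parallel axis theorem gives I = 0.91634 + (5.23)(0.269)² = 1.2948 kg·m².

1.29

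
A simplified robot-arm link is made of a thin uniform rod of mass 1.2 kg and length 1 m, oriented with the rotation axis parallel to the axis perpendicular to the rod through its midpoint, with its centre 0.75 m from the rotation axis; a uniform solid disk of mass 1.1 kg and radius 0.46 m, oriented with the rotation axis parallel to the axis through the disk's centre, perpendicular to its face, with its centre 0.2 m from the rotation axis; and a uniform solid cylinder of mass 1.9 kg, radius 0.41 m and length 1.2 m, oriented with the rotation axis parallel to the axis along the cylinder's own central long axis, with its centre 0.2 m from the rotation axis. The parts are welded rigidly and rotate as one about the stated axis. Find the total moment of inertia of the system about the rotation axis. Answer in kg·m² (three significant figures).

1.17

Thin rod: I_cm = (1/12)ML² = (1/12)(1.2)(1)² = 0.1 kg·m²; centre at d = 0.75 m, so I = I_cm + Md² gives I = 0.1 + (1.2)(0.75)² = 0.775 kg·m².
Solid disk: I_cm = (1/2)MR² = (1/2)(1.1)(0.46)² = 0.11638 kg·m²; centre at d = 0.2 m, so I = I_cm + Md² gives I = 0.11638 + (1.1)(0.2)² = 0.16038 kg·m².
Solid cylinder: I_cm = (1/2)MR² = (1/2)(1.9)(0.41)² = 0.15969 kg·m²; centre at d = 0.2 m, so I = I_cm + Md² gives I = 0.15969 + (1.9)(0.2)² = 0.23569 kg·m².
Total I = 0.775 + 0.16038 + 0.23569 = 1.1711 kg·m².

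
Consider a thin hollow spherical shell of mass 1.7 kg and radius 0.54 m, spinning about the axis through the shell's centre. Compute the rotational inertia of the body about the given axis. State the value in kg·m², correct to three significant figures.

I_cm = (2/3)MR² = (2/3)(1.7)(0.54)² = 0.33048 kg·m²; axis through the centre, so I = 0.33048 kg·m².

0.330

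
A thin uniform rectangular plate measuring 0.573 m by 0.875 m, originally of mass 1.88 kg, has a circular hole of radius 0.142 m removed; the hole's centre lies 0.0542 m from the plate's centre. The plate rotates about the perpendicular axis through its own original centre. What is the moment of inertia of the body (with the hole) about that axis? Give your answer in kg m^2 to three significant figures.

0.168

Unpierced body about its centre: I₀ = (1/12)M(a²+b²) = (1/12)(1.88)[(0.573)² + (0.875)²] = 0.17139 kg m^2.
The removed disk has mass m = M·πr²/(ab) = (1.88)·π(0.142)²/(0.573·0.875) = 0.23753 kg (same uniform areal density).
Its moment of inertia about the rotation axis (parallel-axis theorem): I_hole = (1/2)mr² + md² = (1/2)(0.23753)(0.142)² + (0.23753)(0.0542)² = 0.0030926 kg m^2.
Treating the hole as negative mass, I = I₀ − I_hole = 0.17139 − 0.0030926 = 0.16829 kg m^2.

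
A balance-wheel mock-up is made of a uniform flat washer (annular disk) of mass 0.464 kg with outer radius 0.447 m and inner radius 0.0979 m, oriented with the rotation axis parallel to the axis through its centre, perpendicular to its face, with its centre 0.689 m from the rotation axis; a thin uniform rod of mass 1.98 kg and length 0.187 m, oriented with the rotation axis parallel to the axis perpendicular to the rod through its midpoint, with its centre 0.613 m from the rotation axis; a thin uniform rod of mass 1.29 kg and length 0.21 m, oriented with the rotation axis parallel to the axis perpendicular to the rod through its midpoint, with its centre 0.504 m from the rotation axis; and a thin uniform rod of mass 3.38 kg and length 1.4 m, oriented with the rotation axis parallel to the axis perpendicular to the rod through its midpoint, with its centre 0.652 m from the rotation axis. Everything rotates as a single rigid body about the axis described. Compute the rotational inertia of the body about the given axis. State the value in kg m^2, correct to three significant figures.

3.34

Annular disk: I_cm = (1/2)M(R²+r²) = (1/2)(0.464)[(0.447)² + (0.0979)²] = 0.048579 kg m^2; centre at d = 0.689 m, so the parallel axis theorem gives I = 0.048579 + (0.464)(0.689)² = 0.26885 kg m^2.
Thin rod: I_cm = (1/12)ML² = (1/12)(1.98)(0.187)² = 0.0057699 kg m^2; centre at d = 0.613 m, so the parallel axis theorem gives I = 0.0057699 + (1.98)(0.613)² = 0.74979 kg m^2.
Thin rod: I_cm = (1/12)ML² = (1/12)(1.29)(0.21)² = 0.0047407 kg m^2; centre at d = 0.504 m, so the parallel axis theorem gives I = 0.0047407 + (1.29)(0.504)² = 0.33242 kg m^2.
Thin rod: I_cm = (1/12)ML² = (1/12)(3.38)(1.4)² = 0.55207 kg m^2; centre at d = 0.652 m, so the parallel axis theorem gives I = 0.55207 + (3.38)(0.652)² = 1.9889 kg m^2.
Total I = 0.26885 + 0.74979 + 0.33242 + 1.9889 = 3.34 kg m^2.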